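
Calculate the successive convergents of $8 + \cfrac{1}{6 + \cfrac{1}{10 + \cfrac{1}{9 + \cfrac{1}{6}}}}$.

8/1, 49/6, 498/61, 4531/555, 27684/3391

Using the convergent recurrence p_i = a_i*p_{i-1} + p_{i-2}, q_i = a_i*q_{i-1} + q_{i-2} with p_{-2}=0, p_{-1}=1, q_{-2}=1, q_{-1}=0:
  i=0: a_0=8, p_0 = 8*1 + 0 = 8, q_0 = 8*0 + 1 = 1.
  i=1: a_1=6, p_1 = 6*8 + 1 = 49, q_1 = 6*1 + 0 = 6.
  i=2: a_2=10, p_2 = 10*49 + 8 = 498, q_2 = 10*6 + 1 = 61.
  i=3: a_3=9, p_3 = 9*498 + 49 = 4531, q_3 = 9*61 + 6 = 555.
  i=4: a_4=6, p_4 = 6*4531 + 498 = 27684, q_4 = 6*555 + 61 = 3391.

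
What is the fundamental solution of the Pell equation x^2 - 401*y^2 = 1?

First expand sqrt(401) as a continued fraction. With x_i = (sqrt(401) + m_i)/d_i and (m_0, d_0) = (0, 1): a_0 = floor(sqrt(401)) = 20, since 20^2 = 400 <= 401 < 441 = 21^2.
Iterate m_{i+1} = d_i*a_i - m_i, d_{i+1} = (401 - m_{i+1}^2)/d_i, a_{i+1} = floor((a_0 + m_{i+1})/d_{i+1}):
  m_1 = 1*20 - 0 = 20, d_1 = (401 - 20^2)/1 = 1/1 = 1, a_1 = floor((20 + 20)/1) = 40.
  m_2 = 1*40 - 20 = 20, d_2 = (401 - 20^2)/1 = 1/1 = 1: (m_2, d_2) = (m_1, d_1) = (20, 1), so from here the quotient a_1 repeats; the period length is 1.
So sqrt(401) = [20; (40)] with period length k = 1.
k is odd, so (p_{k-1}, q_{k-1}) only solves x^2 - 401y^2 = -1 and the fundamental solution of x^2 - 401y^2 = 1 is (p_{2k-1}, q_{2k-1}) = (p_1, q_1); compute convergents through index 1, running through the period twice.
Convergents (p_i = a_i*p_{i-1} + p_{i-2}, q_i = a_i*q_{i-1} + q_{i-2} with p_{-2}=0, p_{-1}=1, q_{-2}=1, q_{-1}=0):
  i=0: a_0=20, p_0 = 20*1 + 0 = 20, q_0 = 20*0 + 1 = 1.
  i=1: a_1=40, p_1 = 40*20 + 1 = 801, q_1 = 40*1 + 0 = 40.
Indeed p_0^2 - 401*q_0^2 = 400 - 401 = -1, not +1.
Check: 801^2 - 401*40^2 = 641601 - 641600 = 1, so (x, y) = (801, 40) solves the equation, and by the theorem it is the least positive solution.

(x, y) = (801, 40)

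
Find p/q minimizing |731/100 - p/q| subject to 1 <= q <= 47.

212/29

Expand x = 731/100 as a continued fraction with the Euclidean algorithm:
  731 = 7*100 + 31, so a_0 = 7.
  100 = 3*31 + 7, so a_1 = 3.
  31 = 4*7 + 3, so a_2 = 4.
  7 = 2*3 + 1, so a_3 = 2.
  3 = 3*1 + 0, so a_4 = 3.
so x = [7; 3, 4, 2, 3].
Convergents (p_i = a_i*p_{i-1} + p_{i-2}, q_i = a_i*q_{i-1} + q_{i-2} with p_{-2}=0, p_{-1}=1, q_{-2}=1, q_{-1}=0), until the denominator exceeds 47:
  i=0: a_0=7, p_0 = 7*1 + 0 = 7, q_0 = 7*0 + 1 = 1.
  i=1: a_1=3, p_1 = 3*7 + 1 = 22, q_1 = 3*1 + 0 = 3.
  i=2: a_2=4, p_2 = 4*22 + 7 = 95, q_2 = 4*3 + 1 = 13.
  i=3: a_3=2, p_3 = 2*95 + 22 = 212, q_3 = 2*13 + 3 = 29.
  i=4: a_4=3, p_4 = 3*212 + 95 = 731, q_4 = 3*29 + 13 = 100.
q_4 = 100 > 47, so the last convergent with denominator <= 47 is p_3/q_3 = 212/29.
The closest fraction with denominator <= 47 is either p_3/q_3 or the intermediate fraction (k*p_3 + p_2)/(k*q_3 + q_2) with the largest k >= 1 whose denominator stays <= 47; these approach x as k grows, and every other convergent or intermediate fraction in range is farther away.
Largest k: floor((47 - q_2)/q_3) = floor((47 - 13)/29) = 1.
That gives (1*212 + 95)/(1*29 + 13) = 307/42.
Compare the errors: |x - 212/29| = |731*29 - 212*100|/(100*29) = 1/2900, and |x - 307/42| = |731*42 - 307*100|/(100*42) = 2/4200.
Cross-multiplying, 1*4200 = 4200 < 5800 = 2*2900, so 1/2900 is smaller: the convergent 212/29 is closer to x than 307/42.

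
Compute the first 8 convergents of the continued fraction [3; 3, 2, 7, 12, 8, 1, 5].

Using the convergent recurrence p_i = a_i*p_{i-1} + p_{i-2}, q_i = a_i*q_{i-1} + q_{i-2} with p_{-2}=0, p_{-1}=1, q_{-2}=1, q_{-1}=0:
  i=0: a_0=3, p_0 = 3*1 + 0 = 3, q_0 = 3*0 + 1 = 1.
  i=1: a_1=3, p_1 = 3*3 + 1 = 10, q_1 = 3*1 + 0 = 3.
  i=2: a_2=2, p_2 = 2*10 + 3 = 23, q_2 = 2*3 + 1 = 7.
  i=3: a_3=7, p_3 = 7*23 + 10 = 171, q_3 = 7*7 + 3 = 52.
  i=4: a_4=12, p_4 = 12*171 + 23 = 2075, q_4 = 12*52 + 7 = 631.
  i=5: a_5=8, p_5 = 8*2075 + 171 = 16771, q_5 = 8*631 + 52 = 5100.
  i=6: a_6=1, p_6 = 1*16771 + 2075 = 18846, q_6 = 1*5100 + 631 = 5731.
  i=7: a_7=5, p_7 = 5*18846 + 16771 = 111001, q_7 = 5*5731 + 5100 = 33755.

3/1, 10/3, 23/7, 171/52, 2075/631, 16771/5100, 18846/5731, 111001/33755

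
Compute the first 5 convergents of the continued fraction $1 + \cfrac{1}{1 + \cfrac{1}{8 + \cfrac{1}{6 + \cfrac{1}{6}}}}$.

1/1, 2/1, 17/9, 104/55, 641/339

Using the convergent recurrence p_i = a_i*p_{i-1} + p_{i-2}, q_i = a_i*q_{i-1} + q_{i-2} with p_{-2}=0, p_{-1}=1, q_{-2}=1, q_{-1}=0:
  i=0: a_0=1, p_0 = 1*1 + 0 = 1, q_0 = 1*0 + 1 = 1.
  i=1: a_1=1, p_1 = 1*1 + 1 = 2, q_1 = 1*1 + 0 = 1.
  i=2: a_2=8, p_2 = 8*2 + 1 = 17, q_2 = 8*1 + 1 = 9.
  i=3: a_3=6, p_3 = 6*17 + 2 = 104, q_3 = 6*9 + 1 = 55.
  i=4: a_4=6, p_4 = 6*104 + 17 = 641, q_4 = 6*55 + 9 = 339.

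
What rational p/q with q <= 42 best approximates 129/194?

Expand x = 129/194 as a continued fraction with the Euclidean algorithm:
  129 = 0*194 + 129, so a_0 = 0.
  194 = 1*129 + 65, so a_1 = 1.
  129 = 1*65 + 64, so a_2 = 1.
  65 = 1*64 + 1, so a_3 = 1.
  64 = 64*1 + 0, so a_4 = 64.
so x = [0; 1, 1, 1, 64].
Convergents (p_i = a_i*p_{i-1} + p_{i-2}, q_i = a_i*q_{i-1} + q_{i-2} with p_{-2}=0, p_{-1}=1, q_{-2}=1, q_{-1}=0), until the denominator exceeds 42:
  i=0: a_0=0, p_0 = 0*1 + 0 = 0, q_0 = 0*0 + 1 = 1.
  i=1: a_1=1, p_1 = 1*0 + 1 = 1, q_1 = 1*1 + 0 = 1.
  i=2: a_2=1, p_2 = 1*1 + 0 = 1, q_2 = 1*1 + 1 = 2.
  i=3: a_3=1, p_3 = 1*1 + 1 = 2, q_3 = 1*2 + 1 = 3.
  i=4: a_4=64, p_4 = 64*2 + 1 = 129, q_4 = 64*3 + 2 = 194.
q_4 = 194 > 42, so the last convergent with denominator <= 42 is p_3/q_3 = 2/3.
The closest fraction with denominator <= 42 is either p_3/q_3 or the intermediate fraction (k*p_3 + p_2)/(k*q_3 + q_2) with the largest k >= 1 whose denominator stays <= 42; these approach x as k grows, and every other convergent or intermediate fraction in range is farther away.
Largest k: floor((42 - q_2)/q_3) = floor((42 - 2)/3) = 13.
That gives (13*2 + 1)/(13*3 + 2) = 27/41.
Compare the errors: |x - 2/3| = |129*3 - 2*194|/(194*3) = 1/582, and |x - 27/41| = |129*41 - 27*194|/(194*41) = 51/7954.
Cross-multiplying, 1*7954 = 7954 < 29682 = 51*582, so 1/582 is smaller: the convergent 2/3 is closer to x than 27/41.

2/3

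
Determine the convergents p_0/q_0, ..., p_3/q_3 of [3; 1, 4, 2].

Using the convergent recurrence p_i = a_i*p_{i-1} + p_{i-2}, q_i = a_i*q_{i-1} + q_{i-2} with p_{-2}=0, p_{-1}=1, q_{-2}=1, q_{-1}=0:
  i=0: a_0=3, p_0 = 3*1 + 0 = 3, q_0 = 3*0 + 1 = 1.
  i=1: a_1=1, p_1 = 1*3 + 1 = 4, q_1 = 1*1 + 0 = 1.
  i=2: a_2=4, p_2 = 4*4 + 3 = 19, q_2 = 4*1 + 1 = 5.
  i=3: a_3=2, p_3 = 2*19 + 4 = 42, q_3 = 2*5 + 1 = 11.

3/1, 4/1, 19/5, 42/11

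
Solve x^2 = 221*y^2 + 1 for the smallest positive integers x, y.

(x, y) = (1665, 112)

First expand sqrt(221) as a continued fraction. With x_i = (sqrt(221) + m_i)/d_i and (m_0, d_0) = (0, 1): a_0 = floor(sqrt(221)) = 14, since 14^2 = 196 <= 221 < 225 = 15^2.
Iterate m_{i+1} = d_i*a_i - m_i, d_{i+1} = (221 - m_{i+1}^2)/d_i, a_{i+1} = floor((a_0 + m_{i+1})/d_{i+1}):
  m_1 = 1*14 - 0 = 14, d_1 = (221 - 14^2)/1 = 25/1 = 25, a_1 = floor((14 + 14)/25) = 1.
  m_2 = 25*1 - 14 = 11, d_2 = (221 - 11^2)/25 = 100/25 = 4, a_2 = floor((14 + 11)/4) = 6.
  m_3 = 4*6 - 11 = 13, d_3 = (221 - 13^2)/4 = 52/4 = 13, a_3 = floor((14 + 13)/13) = 2.
  m_4 = 13*2 - 13 = 13, d_4 = (221 - 13^2)/13 = 52/13 = 4, a_4 = floor((14 + 13)/4) = 6.
  m_5 = 4*6 - 13 = 11, d_5 = (221 - 11^2)/4 = 100/4 = 25, a_5 = floor((14 + 11)/25) = 1.
  m_6 = 25*1 - 11 = 14, d_6 = (221 - 14^2)/25 = 25/25 = 1, a_6 = floor((14 + 14)/1) = 28.
  m_7 = 1*28 - 14 = 14, d_7 = (221 - 14^2)/1 = 25/1 = 25: (m_7, d_7) = (m_1, d_1) = (14, 25), so from here the quotients repeat a_1, ..., a_6; the period length is 6.
So sqrt(221) = [14; (1, 6, 2, 6, 1, 28)] with period length k = 6.
k is even, so the fundamental solution of x^2 - 221y^2 = 1 is (p_{k-1}, q_{k-1}) = (p_5, q_5); compute convergents through index 5.
Convergents (p_i = a_i*p_{i-1} + p_{i-2}, q_i = a_i*q_{i-1} + q_{i-2} with p_{-2}=0, p_{-1}=1, q_{-2}=1, q_{-1}=0):
  i=0: a_0=14, p_0 = 14*1 + 0 = 14, q_0 = 14*0 + 1 = 1.
  i=1: a_1=1, p_1 = 1*14 + 1 = 15, q_1 = 1*1 + 0 = 1.
  i=2: a_2=6, p_2 = 6*15 + 14 = 104, q_2 = 6*1 + 1 = 7.
  i=3: a_3=2, p_3 = 2*104 + 15 = 223, q_3 = 2*7 + 1 = 15.
  i=4: a_4=6, p_4 = 6*223 + 104 = 1442, q_4 = 6*15 + 7 = 97.
  i=5: a_5=1, p_5 = 1*1442 + 223 = 1665, q_5 = 1*97 + 15 = 112.
Check: 1665^2 - 221*112^2 = 2772225 - 2772224 = 1, so (x, y) = (1665, 112) solves the equation, and by the theorem it is the least positive solution.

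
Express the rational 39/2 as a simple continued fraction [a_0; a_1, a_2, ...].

[19; 2]

Run the Euclidean algorithm on 39 and 2; the successive quotients are the partial quotients a_0, a_1, ... (each step inverts the fractional part left over by the previous one):
  39 = 19*2 + 1, so a_0 = 19.
  2 = 2*1 + 0, so a_1 = 2.
The remainder reaches 0 after 2 divisions, so the expansion has 2 partial quotients, read off in order.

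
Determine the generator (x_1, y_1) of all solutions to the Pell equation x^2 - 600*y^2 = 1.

(x, y) = (49, 2)

First expand sqrt(600) as a continued fraction. With x_i = (sqrt(600) + m_i)/d_i and (m_0, d_0) = (0, 1): a_0 = floor(sqrt(600)) = 24, since 24^2 = 576 <= 600 < 625 = 25^2.
Iterate m_{i+1} = d_i*a_i - m_i, d_{i+1} = (600 - m_{i+1}^2)/d_i, a_{i+1} = floor((a_0 + m_{i+1})/d_{i+1}):
  m_1 = 1*24 - 0 = 24, d_1 = (600 - 24^2)/1 = 24/1 = 24, a_1 = floor((24 + 24)/24) = 2.
  m_2 = 24*2 - 24 = 24, d_2 = (600 - 24^2)/24 = 24/24 = 1, a_2 = floor((24 + 24)/1) = 48.
  m_3 = 1*48 - 24 = 24, d_3 = (600 - 24^2)/1 = 24/1 = 24: (m_3, d_3) = (m_1, d_1) = (24, 24), so from here the quotients repeat a_1, a_2; the period length is 2.
So sqrt(600) = [24; (2, 48)] with period length k = 2.
k is even, so the fundamental solution of x^2 - 600y^2 = 1 is (p_{k-1}, q_{k-1}) = (p_1, q_1); compute convergents through index 1.
Convergents (p_i = a_i*p_{i-1} + p_{i-2}, q_i = a_i*q_{i-1} + q_{i-2} with p_{-2}=0, p_{-1}=1, q_{-2}=1, q_{-1}=0):
  i=0: a_0=24, p_0 = 24*1 + 0 = 24, q_0 = 24*0 + 1 = 1.
  i=1: a_1=2, p_1 = 2*24 + 1 = 49, q_1 = 2*1 + 0 = 2.
Check: 49^2 - 600*2^2 = 2401 - 2400 = 1, so (x, y) = (49, 2) solves the equation, and by the theorem it is the least positive solution.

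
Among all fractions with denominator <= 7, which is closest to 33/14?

Expand x = 33/14 as a continued fraction with the Euclidean algorithm:
  33 = 2*14 + 5, so a_0 = 2.
  14 = 2*5 + 4, so a_1 = 2.
  5 = 1*4 + 1, so a_2 = 1.
  4 = 4*1 + 0, so a_3 = 4.
so x = [2; 2, 1, 4].
Convergents (p_i = a_i*p_{i-1} + p_{i-2}, q_i = a_i*q_{i-1} + q_{i-2} with p_{-2}=0, p_{-1}=1, q_{-2}=1, q_{-1}=0), until the denominator exceeds 7:
  i=0: a_0=2, p_0 = 2*1 + 0 = 2, q_0 = 2*0 + 1 = 1.
  i=1: a_1=2, p_1 = 2*2 + 1 = 5, q_1 = 2*1 + 0 = 2.
  i=2: a_2=1, p_2 = 1*5 + 2 = 7, q_2 = 1*2 + 1 = 3.
  i=3: a_3=4, p_3 = 4*7 + 5 = 33, q_3 = 4*3 + 2 = 14.
q_3 = 14 > 7, so the last convergent with denominator <= 7 is p_2/q_2 = 7/3.
The closest fraction with denominator <= 7 is either p_2/q_2 or the intermediate fraction (k*p_2 + p_1)/(k*q_2 + q_1) with the largest k >= 1 whose denominator stays <= 7; these approach x as k grows, and every other convergent or intermediate fraction in range is farther away.
Largest k: floor((7 - q_1)/q_2) = floor((7 - 2)/3) = 1.
That gives (1*7 + 5)/(1*3 + 2) = 12/5.
Compare the errors: |x - 7/3| = |33*3 - 7*14|/(14*3) = 1/42, and |x - 12/5| = |33*5 - 12*14|/(14*5) = 3/70.
Cross-multiplying, 1*70 = 70 < 126 = 3*42, so 1/42 is smaller: the convergent 7/3 is closer to x than 12/5.

7/3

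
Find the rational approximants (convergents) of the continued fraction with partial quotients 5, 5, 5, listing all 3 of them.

5/1, 26/5, 135/26

Using the convergent recurrence p_i = a_i*p_{i-1} + p_{i-2}, q_i = a_i*q_{i-1} + q_{i-2} with p_{-2}=0, p_{-1}=1, q_{-2}=1, q_{-1}=0:
  i=0: a_0=5, p_0 = 5*1 + 0 = 5, q_0 = 5*0 + 1 = 1.
  i=1: a_1=5, p_1 = 5*5 + 1 = 26, q_1 = 5*1 + 0 = 5.
  i=2: a_2=5, p_2 = 5*26 + 5 = 135, q_2 = 5*5 + 1 = 26.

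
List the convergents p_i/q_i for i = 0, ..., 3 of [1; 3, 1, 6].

Using the convergent recurrence p_i = a_i*p_{i-1} + p_{i-2}, q_i = a_i*q_{i-1} + q_{i-2} with p_{-2}=0, p_{-1}=1, q_{-2}=1, q_{-1}=0:
  i=0: a_0=1, p_0 = 1*1 + 0 = 1, q_0 = 1*0 + 1 = 1.
  i=1: a_1=3, p_1 = 3*1 + 1 = 4, q_1 = 3*1 + 0 = 3.
  i=2: a_2=1, p_2 = 1*4 + 1 = 5, q_2 = 1*3 + 1 = 4.
  i=3: a_3=6, p_3 = 6*5 + 4 = 34, q_3 = 6*4 + 3 = 27.

1/1, 4/3, 5/4, 34/27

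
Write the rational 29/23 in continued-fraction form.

Run the Euclidean algorithm on 29 and 23; the successive quotients are the partial quotients a_0, a_1, ... (each step inverts the fractional part left over by the previous one):
  29 = 1*23 + 6, so a_0 = 1.
  23 = 3*6 + 5, so a_1 = 3.
  6 = 1*5 + 1, so a_2 = 1.
  5 = 5*1 + 0, so a_3 = 5.
The remainder reaches 0 after 4 divisions, so the expansion has 4 partial quotients, read off in order.

[1; 3, 1, 5]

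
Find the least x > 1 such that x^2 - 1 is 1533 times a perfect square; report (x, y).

First expand sqrt(1533) as a continued fraction. With x_i = (sqrt(1533) + m_i)/d_i and (m_0, d_0) = (0, 1): a_0 = floor(sqrt(1533)) = 39, since 39^2 = 1521 <= 1533 < 1600 = 40^2.
Iterate m_{i+1} = d_i*a_i - m_i, d_{i+1} = (1533 - m_{i+1}^2)/d_i, a_{i+1} = floor((a_0 + m_{i+1})/d_{i+1}):
  m_1 = 1*39 - 0 = 39, d_1 = (1533 - 39^2)/1 = 12/1 = 12, a_1 = floor((39 + 39)/12) = 6.
  m_2 = 12*6 - 39 = 33, d_2 = (1533 - 33^2)/12 = 444/12 = 37, a_2 = floor((39 + 33)/37) = 1.
  m_3 = 37*1 - 33 = 4, d_3 = (1533 - 4^2)/37 = 1517/37 = 41, a_3 = floor((39 + 4)/41) = 1.
  m_4 = 41*1 - 4 = 37, d_4 = (1533 - 37^2)/41 = 164/41 = 4, a_4 = floor((39 + 37)/4) = 19.
  m_5 = 4*19 - 37 = 39, d_5 = (1533 - 39^2)/4 = 12/4 = 3, a_5 = floor((39 + 39)/3) = 26.
  m_6 = 3*26 - 39 = 39, d_6 = (1533 - 39^2)/3 = 12/3 = 4, a_6 = floor((39 + 39)/4) = 19.
  m_7 = 4*19 - 39 = 37, d_7 = (1533 - 37^2)/4 = 164/4 = 41, a_7 = floor((39 + 37)/41) = 1.
  m_8 = 41*1 - 37 = 4, d_8 = (1533 - 4^2)/41 = 1517/41 = 37, a_8 = floor((39 + 4)/37) = 1.
  m_9 = 37*1 - 4 = 33, d_9 = (1533 - 33^2)/37 = 444/37 = 12, a_9 = floor((39 + 33)/12) = 6.
  m_10 = 12*6 - 33 = 39, d_10 = (1533 - 39^2)/12 = 12/12 = 1, a_10 = floor((39 + 39)/1) = 78.
  m_11 = 1*78 - 39 = 39, d_11 = (1533 - 39^2)/1 = 12/1 = 12: (m_11, d_11) = (m_1, d_1) = (39, 12), so from here the quotients repeat a_1, ..., a_10; the period length is 10.
So sqrt(1533) = [39; (6, 1, 1, 19, 26, 19, 1, 1, 6, 78)] with period length k = 10.
k is even, so the fundamental solution of x^2 - 1533y^2 = 1 is (p_{k-1}, q_{k-1}) = (p_9, q_9); compute convergents through index 9.
Convergents (p_i = a_i*p_{i-1} + p_{i-2}, q_i = a_i*q_{i-1} + q_{i-2} with p_{-2}=0, p_{-1}=1, q_{-2}=1, q_{-1}=0):
  i=0: a_0=39, p_0 = 39*1 + 0 = 39, q_0 = 39*0 + 1 = 1.
  i=1: a_1=6, p_1 = 6*39 + 1 = 235, q_1 = 6*1 + 0 = 6.
  i=2: a_2=1, p_2 = 1*235 + 39 = 274, q_2 = 1*6 + 1 = 7.
  i=3: a_3=1, p_3 = 1*274 + 235 = 509, q_3 = 1*7 + 6 = 13.
  i=4: a_4=19, p_4 = 19*509 + 274 = 9945, q_4 = 19*13 + 7 = 254.
  i=5: a_5=26, p_5 = 26*9945 + 509 = 259079, q_5 = 26*254 + 13 = 6617.
  i=6: a_6=19, p_6 = 19*259079 + 9945 = 4932446, q_6 = 19*6617 + 254 = 125977.
  i=7: a_7=1, p_7 = 1*4932446 + 259079 = 5191525, q_7 = 1*125977 + 6617 = 132594.
  i=8: a_8=1, p_8 = 1*5191525 + 4932446 = 10123971, q_8 = 1*132594 + 125977 = 258571.
  i=9: a_9=6, p_9 = 6*10123971 + 5191525 = 65935351, q_9 = 6*258571 + 132594 = 1684020.
Check: 65935351^2 - 1533*1684020^2 = 4347470511493201 - 4347470511493200 = 1, so (x, y) = (65935351, 1684020) solves the equation, and by the theorem it is the least positive solution.

(x, y) = (65935351, 1684020)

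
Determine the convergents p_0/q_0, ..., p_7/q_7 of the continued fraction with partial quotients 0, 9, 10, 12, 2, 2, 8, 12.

0/1, 1/9, 10/91, 121/1101, 252/2293, 625/5687, 5252/47789, 63649/579155

Using the convergent recurrence p_i = a_i*p_{i-1} + p_{i-2}, q_i = a_i*q_{i-1} + q_{i-2} with p_{-2}=0, p_{-1}=1, q_{-2}=1, q_{-1}=0:
  i=0: a_0=0, p_0 = 0*1 + 0 = 0, q_0 = 0*0 + 1 = 1.
  i=1: a_1=9, p_1 = 9*0 + 1 = 1, q_1 = 9*1 + 0 = 9.
  i=2: a_2=10, p_2 = 10*1 + 0 = 10, q_2 = 10*9 + 1 = 91.
  i=3: a_3=12, p_3 = 12*10 + 1 = 121, q_3 = 12*91 + 9 = 1101.
  i=4: a_4=2, p_4 = 2*121 + 10 = 252, q_4 = 2*1101 + 91 = 2293.
  i=5: a_5=2, p_5 = 2*252 + 121 = 625, q_5 = 2*2293 + 1101 = 5687.
  i=6: a_6=8, p_6 = 8*625 + 252 = 5252, q_6 = 8*5687 + 2293 = 47789.
  i=7: a_7=12, p_7 = 12*5252 + 625 = 63649, q_7 = 12*47789 + 5687 = 579155.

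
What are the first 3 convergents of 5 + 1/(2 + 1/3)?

5/1, 11/2, 38/7

Using the convergent recurrence p_i = a_i*p_{i-1} + p_{i-2}, q_i = a_i*q_{i-1} + q_{i-2} with p_{-2}=0, p_{-1}=1, q_{-2}=1, q_{-1}=0:
  i=0: a_0=5, p_0 = 5*1 + 0 = 5, q_0 = 5*0 + 1 = 1.
  i=1: a_1=2, p_1 = 2*5 + 1 = 11, q_1 = 2*1 + 0 = 2.
  i=2: a_2=3, p_2 = 3*11 + 5 = 38, q_2 = 3*2 + 1 = 7.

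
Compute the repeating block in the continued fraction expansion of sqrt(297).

Write x_i = (sqrt(297) + m_i)/d_i with (m_0, d_0) = (0, 1). a_0 = floor(sqrt(297)) = 17, since 17^2 = 289 <= 297 < 324 = 18^2.
Iterate m_{i+1} = d_i*a_i - m_i, d_{i+1} = (297 - m_{i+1}^2)/d_i, a_{i+1} = floor((a_0 + m_{i+1})/d_{i+1}):
  m_1 = 1*17 - 0 = 17, d_1 = (297 - 17^2)/1 = 8/1 = 8, a_1 = floor((17 + 17)/8) = 4.
  m_2 = 8*4 - 17 = 15, d_2 = (297 - 15^2)/8 = 72/8 = 9, a_2 = floor((17 + 15)/9) = 3.
  m_3 = 9*3 - 15 = 12, d_3 = (297 - 12^2)/9 = 153/9 = 17, a_3 = floor((17 + 12)/17) = 1.
  m_4 = 17*1 - 12 = 5, d_4 = (297 - 5^2)/17 = 272/17 = 16, a_4 = floor((17 + 5)/16) = 1.
  m_5 = 16*1 - 5 = 11, d_5 = (297 - 11^2)/16 = 176/16 = 11, a_5 = floor((17 + 11)/11) = 2.
  m_6 = 11*2 - 11 = 11, d_6 = (297 - 11^2)/11 = 176/11 = 16, a_6 = floor((17 + 11)/16) = 1.
  m_7 = 16*1 - 11 = 5, d_7 = (297 - 5^2)/16 = 272/16 = 17, a_7 = floor((17 + 5)/17) = 1.
  m_8 = 17*1 - 5 = 12, d_8 = (297 - 12^2)/17 = 153/17 = 9, a_8 = floor((17 + 12)/9) = 3.
  m_9 = 9*3 - 12 = 15, d_9 = (297 - 15^2)/9 = 72/9 = 8, a_9 = floor((17 + 15)/8) = 4.
  m_10 = 8*4 - 15 = 17, d_10 = (297 - 17^2)/8 = 8/8 = 1, a_10 = floor((17 + 17)/1) = 34.
  m_11 = 1*34 - 17 = 17, d_11 = (297 - 17^2)/1 = 8/1 = 8: (m_11, d_11) = (m_1, d_1) = (17, 8), so from here the quotients repeat a_1, ..., a_10; the period length is 10.
Hence the expansion of sqrt(297) is a_0 = 17 followed by the repeating block 4, 3, 1, 1, 2, 1, 1, 3, 4, 34 (period 10).

[17; (4, 3, 1, 1, 2, 1, 1, 3, 4, 34)]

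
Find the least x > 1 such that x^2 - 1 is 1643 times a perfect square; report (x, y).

First expand sqrt(1643) as a continued fraction. With x_i = (sqrt(1643) + m_i)/d_i and (m_0, d_0) = (0, 1): a_0 = floor(sqrt(1643)) = 40, since 40^2 = 1600 <= 1643 < 1681 = 41^2.
Iterate m_{i+1} = d_i*a_i - m_i, d_{i+1} = (1643 - m_{i+1}^2)/d_i, a_{i+1} = floor((a_0 + m_{i+1})/d_{i+1}):
  m_1 = 1*40 - 0 = 40, d_1 = (1643 - 40^2)/1 = 43/1 = 43, a_1 = floor((40 + 40)/43) = 1.
  m_2 = 43*1 - 40 = 3, d_2 = (1643 - 3^2)/43 = 1634/43 = 38, a_2 = floor((40 + 3)/38) = 1.
  m_3 = 38*1 - 3 = 35, d_3 = (1643 - 35^2)/38 = 418/38 = 11, a_3 = floor((40 + 35)/11) = 6.
  m_4 = 11*6 - 35 = 31, d_4 = (1643 - 31^2)/11 = 682/11 = 62, a_4 = floor((40 + 31)/62) = 1.
  m_5 = 62*1 - 31 = 31, d_5 = (1643 - 31^2)/62 = 682/62 = 11, a_5 = floor((40 + 31)/11) = 6.
  m_6 = 11*6 - 31 = 35, d_6 = (1643 - 35^2)/11 = 418/11 = 38, a_6 = floor((40 + 35)/38) = 1.
  m_7 = 38*1 - 35 = 3, d_7 = (1643 - 3^2)/38 = 1634/38 = 43, a_7 = floor((40 + 3)/43) = 1.
  m_8 = 43*1 - 3 = 40, d_8 = (1643 - 40^2)/43 = 43/43 = 1, a_8 = floor((40 + 40)/1) = 80.
  m_9 = 1*80 - 40 = 40, d_9 = (1643 - 40^2)/1 = 43/1 = 43: (m_9, d_9) = (m_1, d_1) = (40, 43), so from here the quotients repeat a_1, ..., a_8; the period length is 8.
So sqrt(1643) = [40; (1, 1, 6, 1, 6, 1, 1, 80)] with period length k = 8.
k is even, so the fundamental solution of x^2 - 1643y^2 = 1 is (p_{k-1}, q_{k-1}) = (p_7, q_7); compute convergents through index 7.
Convergents (p_i = a_i*p_{i-1} + p_{i-2}, q_i = a_i*q_{i-1} + q_{i-2} with p_{-2}=0, p_{-1}=1, q_{-2}=1, q_{-1}=0):
  i=0: a_0=40, p_0 = 40*1 + 0 = 40, q_0 = 40*0 + 1 = 1.
  i=1: a_1=1, p_1 = 1*40 + 1 = 41, q_1 = 1*1 + 0 = 1.
  i=2: a_2=1, p_2 = 1*41 + 40 = 81, q_2 = 1*1 + 1 = 2.
  i=3: a_3=6, p_3 = 6*81 + 41 = 527, q_3 = 6*2 + 1 = 13.
  i=4: a_4=1, p_4 = 1*527 + 81 = 608, q_4 = 1*13 + 2 = 15.
  i=5: a_5=6, p_5 = 6*608 + 527 = 4175, q_5 = 6*15 + 13 = 103.
  i=6: a_6=1, p_6 = 1*4175 + 608 = 4783, q_6 = 1*103 + 15 = 118.
  i=7: a_7=1, p_7 = 1*4783 + 4175 = 8958, q_7 = 1*118 + 103 = 221.
Check: 8958^2 - 1643*221^2 = 80245764 - 80245763 = 1, so (x, y) = (8958, 221) solves the equation, and by the theorem it is the least positive solution.

(x, y) = (8958, 221)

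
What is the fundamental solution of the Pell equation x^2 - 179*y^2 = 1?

(x, y) = (4190210, 313191)

First expand sqrt(179) as a continued fraction. With x_i = (sqrt(179) + m_i)/d_i and (m_0, d_0) = (0, 1): a_0 = floor(sqrt(179)) = 13, since 13^2 = 169 <= 179 < 196 = 14^2.
Iterate m_{i+1} = d_i*a_i - m_i, d_{i+1} = (179 - m_{i+1}^2)/d_i, a_{i+1} = floor((a_0 + m_{i+1})/d_{i+1}):
  m_1 = 1*13 - 0 = 13, d_1 = (179 - 13^2)/1 = 10/1 = 10, a_1 = floor((13 + 13)/10) = 2.
  m_2 = 10*2 - 13 = 7, d_2 = (179 - 7^2)/10 = 130/10 = 13, a_2 = floor((13 + 7)/13) = 1.
  m_3 = 13*1 - 7 = 6, d_3 = (179 - 6^2)/13 = 143/13 = 11, a_3 = floor((13 + 6)/11) = 1.
  m_4 = 11*1 - 6 = 5, d_4 = (179 - 5^2)/11 = 154/11 = 14, a_4 = floor((13 + 5)/14) = 1.
  m_5 = 14*1 - 5 = 9, d_5 = (179 - 9^2)/14 = 98/14 = 7, a_5 = floor((13 + 9)/7) = 3.
  m_6 = 7*3 - 9 = 12, d_6 = (179 - 12^2)/7 = 35/7 = 5, a_6 = floor((13 + 12)/5) = 5.
  m_7 = 5*5 - 12 = 13, d_7 = (179 - 13^2)/5 = 10/5 = 2, a_7 = floor((13 + 13)/2) = 13.
  m_8 = 2*13 - 13 = 13, d_8 = (179 - 13^2)/2 = 10/2 = 5, a_8 = floor((13 + 13)/5) = 5.
  m_9 = 5*5 - 13 = 12, d_9 = (179 - 12^2)/5 = 35/5 = 7, a_9 = floor((13 + 12)/7) = 3.
  m_10 = 7*3 - 12 = 9, d_10 = (179 - 9^2)/7 = 98/7 = 14, a_10 = floor((13 + 9)/14) = 1.
  m_11 = 14*1 - 9 = 5, d_11 = (179 - 5^2)/14 = 154/14 = 11, a_11 = floor((13 + 5)/11) = 1.
  m_12 = 11*1 - 5 = 6, d_12 = (179 - 6^2)/11 = 143/11 = 13, a_12 = floor((13 + 6)/13) = 1.
  m_13 = 13*1 - 6 = 7, d_13 = (179 - 7^2)/13 = 130/13 = 10, a_13 = floor((13 + 7)/10) = 2.
  m_14 = 10*2 - 7 = 13, d_14 = (179 - 13^2)/10 = 10/10 = 1, a_14 = floor((13 + 13)/1) = 26.
  m_15 = 1*26 - 13 = 13, d_15 = (179 - 13^2)/1 = 10/1 = 10: (m_15, d_15) = (m_1, d_1) = (13, 10), so from here the quotients repeat a_1, ..., a_14; the period length is 14.
So sqrt(179) = [13; (2, 1, 1, 1, 3, 5, 13, 5, 3, 1, 1, 1, 2, 26)] with period length k = 14.
k is even, so the fundamental solution of x^2 - 179y^2 = 1 is (p_{k-1}, q_{k-1}) = (p_13, q_13); compute convergents through index 13.
Convergents (p_i = a_i*p_{i-1} + p_{i-2}, q_i = a_i*q_{i-1} + q_{i-2} with p_{-2}=0, p_{-1}=1, q_{-2}=1, q_{-1}=0):
  i=0: a_0=13, p_0 = 13*1 + 0 = 13, q_0 = 13*0 + 1 = 1.
  i=1: a_1=2, p_1 = 2*13 + 1 = 27, q_1 = 2*1 + 0 = 2.
  i=2: a_2=1, p_2 = 1*27 + 13 = 40, q_2 = 1*2 + 1 = 3.
  i=3: a_3=1, p_3 = 1*40 + 27 = 67, q_3 = 1*3 + 2 = 5.
  i=4: a_4=1, p_4 = 1*67 + 40 = 107, q_4 = 1*5 + 3 = 8.
  i=5: a_5=3, p_5 = 3*107 + 67 = 388, q_5 = 3*8 + 5 = 29.
  i=6: a_6=5, p_6 = 5*388 + 107 = 2047, q_6 = 5*29 + 8 = 153.
  i=7: a_7=13, p_7 = 13*2047 + 388 = 26999, q_7 = 13*153 + 29 = 2018.
  i=8: a_8=5, p_8 = 5*26999 + 2047 = 137042, q_8 = 5*2018 + 153 = 10243.
  i=9: a_9=3, p_9 = 3*137042 + 26999 = 438125, q_9 = 3*10243 + 2018 = 32747.
  i=10: a_10=1, p_10 = 1*438125 + 137042 = 575167, q_10 = 1*32747 + 10243 = 42990.
  i=11: a_11=1, p_11 = 1*575167 + 438125 = 1013292, q_11 = 1*42990 + 32747 = 75737.
  i=12: a_12=1, p_12 = 1*1013292 + 575167 = 1588459, q_12 = 1*75737 + 42990 = 118727.
  i=13: a_13=2, p_13 = 2*1588459 + 1013292 = 4190210, q_13 = 2*118727 + 75737 = 313191.
Check: 4190210^2 - 179*313191^2 = 17557859844100 - 17557859844099 = 1, so (x, y) = (4190210, 313191) solves the equation, and by the theorem it is the least positive solution.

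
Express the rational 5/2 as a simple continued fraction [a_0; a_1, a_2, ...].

Run the Euclidean algorithm on 5 and 2; the successive quotients are the partial quotients a_0, a_1, ... (each step inverts the fractional part left over by the previous one):
  5 = 2*2 + 1, so a_0 = 2.
  2 = 2*1 + 0, so a_1 = 2.
The remainder reaches 0 after 2 divisions, so the expansion has 2 partial quotients, read off in order.

[2; 2]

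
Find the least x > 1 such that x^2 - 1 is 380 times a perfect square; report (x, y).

(x, y) = (39, 2)

First expand sqrt(380) as a continued fraction. With x_i = (sqrt(380) + m_i)/d_i and (m_0, d_0) = (0, 1): a_0 = floor(sqrt(380)) = 19, since 19^2 = 361 <= 380 < 400 = 20^2.
Iterate m_{i+1} = d_i*a_i - m_i, d_{i+1} = (380 - m_{i+1}^2)/d_i, a_{i+1} = floor((a_0 + m_{i+1})/d_{i+1}):
  m_1 = 1*19 - 0 = 19, d_1 = (380 - 19^2)/1 = 19/1 = 19, a_1 = floor((19 + 19)/19) = 2.
  m_2 = 19*2 - 19 = 19, d_2 = (380 - 19^2)/19 = 19/19 = 1, a_2 = floor((19 + 19)/1) = 38.
  m_3 = 1*38 - 19 = 19, d_3 = (380 - 19^2)/1 = 19/1 = 19: (m_3, d_3) = (m_1, d_1) = (19, 19), so from here the quotients repeat a_1, a_2; the period length is 2.
So sqrt(380) = [19; (2, 38)] with period length k = 2.
k is even, so the fundamental solution of x^2 - 380y^2 = 1 is (p_{k-1}, q_{k-1}) = (p_1, q_1); compute convergents through index 1.
Convergents (p_i = a_i*p_{i-1} + p_{i-2}, q_i = a_i*q_{i-1} + q_{i-2} with p_{-2}=0, p_{-1}=1, q_{-2}=1, q_{-1}=0):
  i=0: a_0=19, p_0 = 19*1 + 0 = 19, q_0 = 19*0 + 1 = 1.
  i=1: a_1=2, p_1 = 2*19 + 1 = 39, q_1 = 2*1 + 0 = 2.
Check: 39^2 - 380*2^2 = 1521 - 1520 = 1, so (x, y) = (39, 2) solves the equation, and by the theorem it is the least positive solution.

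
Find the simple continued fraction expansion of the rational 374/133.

[2; 1, 4, 3, 8]

Run the Euclidean algorithm on 374 and 133; the successive quotients are the partial quotients a_0, a_1, ... (each step inverts the fractional part left over by the previous one):
  374 = 2*133 + 108, so a_0 = 2.
  133 = 1*108 + 25, so a_1 = 1.
  108 = 4*25 + 8, so a_2 = 4.
  25 = 3*8 + 1, so a_3 = 3.
  8 = 8*1 + 0, so a_4 = 8.
The remainder reaches 0 after 5 divisions, so the expansion has 5 partial quotients, read off in order.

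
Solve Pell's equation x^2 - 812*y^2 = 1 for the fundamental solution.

First expand sqrt(812) as a continued fraction. With x_i = (sqrt(812) + m_i)/d_i and (m_0, d_0) = (0, 1): a_0 = floor(sqrt(812)) = 28, since 28^2 = 784 <= 812 < 841 = 29^2.
Iterate m_{i+1} = d_i*a_i - m_i, d_{i+1} = (812 - m_{i+1}^2)/d_i, a_{i+1} = floor((a_0 + m_{i+1})/d_{i+1}):
  m_1 = 1*28 - 0 = 28, d_1 = (812 - 28^2)/1 = 28/1 = 28, a_1 = floor((28 + 28)/28) = 2.
  m_2 = 28*2 - 28 = 28, d_2 = (812 - 28^2)/28 = 28/28 = 1, a_2 = floor((28 + 28)/1) = 56.
  m_3 = 1*56 - 28 = 28, d_3 = (812 - 28^2)/1 = 28/1 = 28: (m_3, d_3) = (m_1, d_1) = (28, 28), so from here the quotients repeat a_1, a_2; the period length is 2.
So sqrt(812) = [28; (2, 56)] with period length k = 2.
k is even, so the fundamental solution of x^2 - 812y^2 = 1 is (p_{k-1}, q_{k-1}) = (p_1, q_1); compute convergents through index 1.
Convergents (p_i = a_i*p_{i-1} + p_{i-2}, q_i = a_i*q_{i-1} + q_{i-2} with p_{-2}=0, p_{-1}=1, q_{-2}=1, q_{-1}=0):
  i=0: a_0=28, p_0 = 28*1 + 0 = 28, q_0 = 28*0 + 1 = 1.
  i=1: a_1=2, p_1 = 2*28 + 1 = 57, q_1 = 2*1 + 0 = 2.
Check: 57^2 - 812*2^2 = 3249 - 3248 = 1, so (x, y) = (57, 2) solves the equation, and by the theorem it is the least positive solution.

(x, y) = (57, 2)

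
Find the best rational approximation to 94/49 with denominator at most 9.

17/9

Expand x = 94/49 as a continued fraction with the Euclidean algorithm:
  94 = 1*49 + 45, so a_0 = 1.
  49 = 1*45 + 4, so a_1 = 1.
  45 = 11*4 + 1, so a_2 = 11.
  4 = 4*1 + 0, so a_3 = 4.
so x = [1; 1, 11, 4].
Convergents (p_i = a_i*p_{i-1} + p_{i-2}, q_i = a_i*q_{i-1} + q_{i-2} with p_{-2}=0, p_{-1}=1, q_{-2}=1, q_{-1}=0), until the denominator exceeds 9:
  i=0: a_0=1, p_0 = 1*1 + 0 = 1, q_0 = 1*0 + 1 = 1.
  i=1: a_1=1, p_1 = 1*1 + 1 = 2, q_1 = 1*1 + 0 = 1.
  i=2: a_2=11, p_2 = 11*2 + 1 = 23, q_2 = 11*1 + 1 = 12.
q_2 = 12 > 9, so the last convergent with denominator <= 9 is p_1/q_1 = 2/1.
The closest fraction with denominator <= 9 is either p_1/q_1 or the intermediate fraction (k*p_1 + p_0)/(k*q_1 + q_0) with the largest k >= 1 whose denominator stays <= 9; these approach x as k grows, and every other convergent or intermediate fraction in range is farther away.
Largest k: floor((9 - q_0)/q_1) = floor((9 - 1)/1) = 8.
That gives (8*2 + 1)/(8*1 + 1) = 17/9.
Compare the errors: |x - 2/1| = |94*1 - 2*49|/(49*1) = 4/49, and |x - 17/9| = |94*9 - 17*49|/(49*9) = 13/441.
Cross-multiplying, 13*49 = 637 < 1764 = 4*441, so 13/441 is smaller: the intermediate fraction 17/9 is closer to x than 2/1.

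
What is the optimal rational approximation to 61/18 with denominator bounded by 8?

17/5

Expand x = 61/18 as a continued fraction with the Euclidean algorithm:
  61 = 3*18 + 7, so a_0 = 3.
  18 = 2*7 + 4, so a_1 = 2.
  7 = 1*4 + 3, so a_2 = 1.
  4 = 1*3 + 1, so a_3 = 1.
  3 = 3*1 + 0, so a_4 = 3.
so x = [3; 2, 1, 1, 3].
Convergents (p_i = a_i*p_{i-1} + p_{i-2}, q_i = a_i*q_{i-1} + q_{i-2} with p_{-2}=0, p_{-1}=1, q_{-2}=1, q_{-1}=0), until the denominator exceeds 8:
  i=0: a_0=3, p_0 = 3*1 + 0 = 3, q_0 = 3*0 + 1 = 1.
  i=1: a_1=2, p_1 = 2*3 + 1 = 7, q_1 = 2*1 + 0 = 2.
  i=2: a_2=1, p_2 = 1*7 + 3 = 10, q_2 = 1*2 + 1 = 3.
  i=3: a_3=1, p_3 = 1*10 + 7 = 17, q_3 = 1*3 + 2 = 5.
  i=4: a_4=3, p_4 = 3*17 + 10 = 61, q_4 = 3*5 + 3 = 18.
q_4 = 18 > 8, so the last convergent with denominator <= 8 is p_3/q_3 = 17/5.
The closest fraction with denominator <= 8 is either p_3/q_3 or the intermediate fraction (k*p_3 + p_2)/(k*q_3 + q_2) with the largest k >= 1 whose denominator stays <= 8; these approach x as k grows, and every other convergent or intermediate fraction in range is farther away.
Largest k: floor((8 - q_2)/q_3) = floor((8 - 3)/5) = 1.
That gives (1*17 + 10)/(1*5 + 3) = 27/8.
Compare the errors: |x - 17/5| = |61*5 - 17*18|/(18*5) = 1/90, and |x - 27/8| = |61*8 - 27*18|/(18*8) = 2/144.
Cross-multiplying, 1*144 = 144 < 180 = 2*90, so 1/90 is smaller: the convergent 17/5 is closer to x than 27/8.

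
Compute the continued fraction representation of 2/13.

[0; 6, 2]

Run the Euclidean algorithm on 2 and 13; the successive quotients are the partial quotients a_0, a_1, ... (each step inverts the fractional part left over by the previous one):
  2 = 0*13 + 2, so a_0 = 0.
  13 = 6*2 + 1, so a_1 = 6.
  2 = 2*1 + 0, so a_2 = 2.
The remainder reaches 0 after 3 divisions, so the expansion has 3 partial quotients, read off in order.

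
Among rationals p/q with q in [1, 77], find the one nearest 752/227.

Expand x = 752/227 as a continued fraction with the Euclidean algorithm:
  752 = 3*227 + 71, so a_0 = 3.
  227 = 3*71 + 14, so a_1 = 3.
  71 = 5*14 + 1, so a_2 = 5.
  14 = 14*1 + 0, so a_3 = 14.
so x = [3; 3, 5, 14].
Convergents (p_i = a_i*p_{i-1} + p_{i-2}, q_i = a_i*q_{i-1} + q_{i-2} with p_{-2}=0, p_{-1}=1, q_{-2}=1, q_{-1}=0), until the denominator exceeds 77:
  i=0: a_0=3, p_0 = 3*1 + 0 = 3, q_0 = 3*0 + 1 = 1.
  i=1: a_1=3, p_1 = 3*3 + 1 = 10, q_1 = 3*1 + 0 = 3.
  i=2: a_2=5, p_2 = 5*10 + 3 = 53, q_2 = 5*3 + 1 = 16.
  i=3: a_3=14, p_3 = 14*53 + 10 = 752, q_3 = 14*16 + 3 = 227.
q_3 = 227 > 77, so the last convergent with denominator <= 77 is p_2/q_2 = 53/16.
The closest fraction with denominator <= 77 is either p_2/q_2 or the intermediate fraction (k*p_2 + p_1)/(k*q_2 + q_1) with the largest k >= 1 whose denominator stays <= 77; these approach x as k grows, and every other convergent or intermediate fraction in range is farther away.
Largest k: floor((77 - q_1)/q_2) = floor((77 - 3)/16) = 4.
That gives (4*53 + 10)/(4*16 + 3) = 222/67.
Compare the errors: |x - 53/16| = |752*16 - 53*227|/(227*16) = 1/3632, and |x - 222/67| = |752*67 - 222*227|/(227*67) = 10/15209.
Cross-multiplying, 1*15209 = 15209 < 36320 = 10*3632, so 1/3632 is smaller: the convergent 53/16 is closer to x than 222/67.

53/16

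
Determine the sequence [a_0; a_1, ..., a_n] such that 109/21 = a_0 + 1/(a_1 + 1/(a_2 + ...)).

Run the Euclidean algorithm on 109 and 21; the successive quotients are the partial quotients a_0, a_1, ... (each step inverts the fractional part left over by the previous one):
  109 = 5*21 + 4, so a_0 = 5.
  21 = 5*4 + 1, so a_1 = 5.
  4 = 4*1 + 0, so a_2 = 4.
The remainder reaches 0 after 3 divisions, so the expansion has 3 partial quotients, read off in order.

[5; 5, 4]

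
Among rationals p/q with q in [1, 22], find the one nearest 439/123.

25/7

Expand x = 439/123 as a continued fraction with the Euclidean algorithm:
  439 = 3*123 + 70, so a_0 = 3.
  123 = 1*70 + 53, so a_1 = 1.
  70 = 1*53 + 17, so a_2 = 1.
  53 = 3*17 + 2, so a_3 = 3.
  17 = 8*2 + 1, so a_4 = 8.
  2 = 2*1 + 0, so a_5 = 2.
so x = [3; 1, 1, 3, 8, 2].
Convergents (p_i = a_i*p_{i-1} + p_{i-2}, q_i = a_i*q_{i-1} + q_{i-2} with p_{-2}=0, p_{-1}=1, q_{-2}=1, q_{-1}=0), until the denominator exceeds 22:
  i=0: a_0=3, p_0 = 3*1 + 0 = 3, q_0 = 3*0 + 1 = 1.
  i=1: a_1=1, p_1 = 1*3 + 1 = 4, q_1 = 1*1 + 0 = 1.
  i=2: a_2=1, p_2 = 1*4 + 3 = 7, q_2 = 1*1 + 1 = 2.
  i=3: a_3=3, p_3 = 3*7 + 4 = 25, q_3 = 3*2 + 1 = 7.
  i=4: a_4=8, p_4 = 8*25 + 7 = 207, q_4 = 8*7 + 2 = 58.
q_4 = 58 > 22, so the last convergent with denominator <= 22 is p_3/q_3 = 25/7.
The closest fraction with denominator <= 22 is either p_3/q_3 or the intermediate fraction (k*p_3 + p_2)/(k*q_3 + q_2) with the largest k >= 1 whose denominator stays <= 22; these approach x as k grows, and every other convergent or intermediate fraction in range is farther away.
Largest k: floor((22 - q_2)/q_3) = floor((22 - 2)/7) = 2.
That gives (2*25 + 7)/(2*7 + 2) = 57/16.
Compare the errors: |x - 25/7| = |439*7 - 25*123|/(123*7) = 2/861, and |x - 57/16| = |439*16 - 57*123|/(123*16) = 13/1968.
Cross-multiplying, 2*1968 = 3936 < 11193 = 13*861, so 2/861 is smaller: the convergent 25/7 is closer to x than 57/16.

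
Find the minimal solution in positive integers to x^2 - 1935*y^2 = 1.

(x, y) = (44, 1)

First expand sqrt(1935) as a continued fraction. With x_i = (sqrt(1935) + m_i)/d_i and (m_0, d_0) = (0, 1): a_0 = floor(sqrt(1935)) = 43, since 43^2 = 1849 <= 1935 < 1936 = 44^2.
Iterate m_{i+1} = d_i*a_i - m_i, d_{i+1} = (1935 - m_{i+1}^2)/d_i, a_{i+1} = floor((a_0 + m_{i+1})/d_{i+1}):
  m_1 = 1*43 - 0 = 43, d_1 = (1935 - 43^2)/1 = 86/1 = 86, a_1 = floor((43 + 43)/86) = 1.
  m_2 = 86*1 - 43 = 43, d_2 = (1935 - 43^2)/86 = 86/86 = 1, a_2 = floor((43 + 43)/1) = 86.
  m_3 = 1*86 - 43 = 43, d_3 = (1935 - 43^2)/1 = 86/1 = 86: (m_3, d_3) = (m_1, d_1) = (43, 86), so from here the quotients repeat a_1, a_2; the period length is 2.
So sqrt(1935) = [43; (1, 86)] with period length k = 2.
k is even, so the fundamental solution of x^2 - 1935y^2 = 1 is (p_{k-1}, q_{k-1}) = (p_1, q_1); compute convergents through index 1.
Convergents (p_i = a_i*p_{i-1} + p_{i-2}, q_i = a_i*q_{i-1} + q_{i-2} with p_{-2}=0, p_{-1}=1, q_{-2}=1, q_{-1}=0):
  i=0: a_0=43, p_0 = 43*1 + 0 = 43, q_0 = 43*0 + 1 = 1.
  i=1: a_1=1, p_1 = 1*43 + 1 = 44, q_1 = 1*1 + 0 = 1.
Check: 44^2 - 1935*1^2 = 1936 - 1935 = 1, so (x, y) = (44, 1) solves the equation, and by the theorem it is the least positive solution.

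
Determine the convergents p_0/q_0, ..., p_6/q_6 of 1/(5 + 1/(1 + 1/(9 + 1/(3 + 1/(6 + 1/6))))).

0/1, 1/5, 1/6, 10/59, 31/183, 196/1157, 1207/7125

Using the convergent recurrence p_i = a_i*p_{i-1} + p_{i-2}, q_i = a_i*q_{i-1} + q_{i-2} with p_{-2}=0, p_{-1}=1, q_{-2}=1, q_{-1}=0:
  i=0: a_0=0, p_0 = 0*1 + 0 = 0, q_0 = 0*0 + 1 = 1.
  i=1: a_1=5, p_1 = 5*0 + 1 = 1, q_1 = 5*1 + 0 = 5.
  i=2: a_2=1, p_2 = 1*1 + 0 = 1, q_2 = 1*5 + 1 = 6.
  i=3: a_3=9, p_3 = 9*1 + 1 = 10, q_3 = 9*6 + 5 = 59.
  i=4: a_4=3, p_4 = 3*10 + 1 = 31, q_4 = 3*59 + 6 = 183.
  i=5: a_5=6, p_5 = 6*31 + 10 = 196, q_5 = 6*183 + 59 = 1157.
  i=6: a_6=6, p_6 = 6*196 + 31 = 1207, q_6 = 6*1157 + 183 = 7125.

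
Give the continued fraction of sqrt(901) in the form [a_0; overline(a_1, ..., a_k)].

Write x_i = (sqrt(901) + m_i)/d_i with (m_0, d_0) = (0, 1). a_0 = floor(sqrt(901)) = 30, since 30^2 = 900 <= 901 < 961 = 31^2.
Iterate m_{i+1} = d_i*a_i - m_i, d_{i+1} = (901 - m_{i+1}^2)/d_i, a_{i+1} = floor((a_0 + m_{i+1})/d_{i+1}):
  m_1 = 1*30 - 0 = 30, d_1 = (901 - 30^2)/1 = 1/1 = 1, a_1 = floor((30 + 30)/1) = 60.
  m_2 = 1*60 - 30 = 30, d_2 = (901 - 30^2)/1 = 1/1 = 1: (m_2, d_2) = (m_1, d_1) = (30, 1), so from here the quotient a_1 repeats; the period length is 1.
Hence the expansion of sqrt(901) is a_0 = 30 followed by the repeating block 60 (period 1).

[30; overline(60)]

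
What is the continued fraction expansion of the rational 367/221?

Run the Euclidean algorithm on 367 and 221; the successive quotients are the partial quotients a_0, a_1, ... (each step inverts the fractional part left over by the previous one):
  367 = 1*221 + 146, so a_0 = 1.
  221 = 1*146 + 75, so a_1 = 1.
  146 = 1*75 + 71, so a_2 = 1.
  75 = 1*71 + 4, so a_3 = 1.
  71 = 17*4 + 3, so a_4 = 17.
  4 = 1*3 + 1, so a_5 = 1.
  3 = 3*1 + 0, so a_6 = 3.
The remainder reaches 0 after 7 divisions, so the expansion has 7 partial quotients, read off in order.

[1; 1, 1, 1, 17, 1, 3]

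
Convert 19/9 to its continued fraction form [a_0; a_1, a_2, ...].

Run the Euclidean algorithm on 19 and 9; the successive quotients are the partial quotients a_0, a_1, ... (each step inverts the fractional part left over by the previous one):
  19 = 2*9 + 1, so a_0 = 2.
  9 = 9*1 + 0, so a_1 = 9.
The remainder reaches 0 after 2 divisions, so the expansion has 2 partial quotients, read off in order.

[2; 9]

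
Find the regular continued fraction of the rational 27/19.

[1; 2, 2, 1, 2]

Run the Euclidean algorithm on 27 and 19; the successive quotients are the partial quotients a_0, a_1, ... (each step inverts the fractional part left over by the previous one):
  27 = 1*19 + 8, so a_0 = 1.
  19 = 2*8 + 3, so a_1 = 2.
  8 = 2*3 + 2, so a_2 = 2.
  3 = 1*2 + 1, so a_3 = 1.
  2 = 2*1 + 0, so a_4 = 2.
The remainder reaches 0 after 5 divisions, so the expansion has 5 partial quotients, read off in order.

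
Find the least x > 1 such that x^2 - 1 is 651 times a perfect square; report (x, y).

(x, y) = (1735, 68)

First expand sqrt(651) as a continued fraction. With x_i = (sqrt(651) + m_i)/d_i and (m_0, d_0) = (0, 1): a_0 = floor(sqrt(651)) = 25, since 25^2 = 625 <= 651 < 676 = 26^2.
Iterate m_{i+1} = d_i*a_i - m_i, d_{i+1} = (651 - m_{i+1}^2)/d_i, a_{i+1} = floor((a_0 + m_{i+1})/d_{i+1}):
  m_1 = 1*25 - 0 = 25, d_1 = (651 - 25^2)/1 = 26/1 = 26, a_1 = floor((25 + 25)/26) = 1.
  m_2 = 26*1 - 25 = 1, d_2 = (651 - 1^2)/26 = 650/26 = 25, a_2 = floor((25 + 1)/25) = 1.
  m_3 = 25*1 - 1 = 24, d_3 = (651 - 24^2)/25 = 75/25 = 3, a_3 = floor((25 + 24)/3) = 16.
  m_4 = 3*16 - 24 = 24, d_4 = (651 - 24^2)/3 = 75/3 = 25, a_4 = floor((25 + 24)/25) = 1.
  m_5 = 25*1 - 24 = 1, d_5 = (651 - 1^2)/25 = 650/25 = 26, a_5 = floor((25 + 1)/26) = 1.
  m_6 = 26*1 - 1 = 25, d_6 = (651 - 25^2)/26 = 26/26 = 1, a_6 = floor((25 + 25)/1) = 50.
  m_7 = 1*50 - 25 = 25, d_7 = (651 - 25^2)/1 = 26/1 = 26: (m_7, d_7) = (m_1, d_1) = (25, 26), so from here the quotients repeat a_1, ..., a_6; the period length is 6.
So sqrt(651) = [25; (1, 1, 16, 1, 1, 50)] with period length k = 6.
k is even, so the fundamental solution of x^2 - 651y^2 = 1 is (p_{k-1}, q_{k-1}) = (p_5, q_5); compute convergents through index 5.
Convergents (p_i = a_i*p_{i-1} + p_{i-2}, q_i = a_i*q_{i-1} + q_{i-2} with p_{-2}=0, p_{-1}=1, q_{-2}=1, q_{-1}=0):
  i=0: a_0=25, p_0 = 25*1 + 0 = 25, q_0 = 25*0 + 1 = 1.
  i=1: a_1=1, p_1 = 1*25 + 1 = 26, q_1 = 1*1 + 0 = 1.
  i=2: a_2=1, p_2 = 1*26 + 25 = 51, q_2 = 1*1 + 1 = 2.
  i=3: a_3=16, p_3 = 16*51 + 26 = 842, q_3 = 16*2 + 1 = 33.
  i=4: a_4=1, p_4 = 1*842 + 51 = 893, q_4 = 1*33 + 2 = 35.
  i=5: a_5=1, p_5 = 1*893 + 842 = 1735, q_5 = 1*35 + 33 = 68.
Check: 1735^2 - 651*68^2 = 3010225 - 3010224 = 1, so (x, y) = (1735, 68) solves the equation, and by the theorem it is the least positive solution.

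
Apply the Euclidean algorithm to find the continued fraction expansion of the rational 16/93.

Run the Euclidean algorithm on 16 and 93; the successive quotients are the partial quotients a_0, a_1, ... (each step inverts the fractional part left over by the previous one):
  16 = 0*93 + 16, so a_0 = 0.
  93 = 5*16 + 13, so a_1 = 5.
  16 = 1*13 + 3, so a_2 = 1.
  13 = 4*3 + 1, so a_3 = 4.
  3 = 3*1 + 0, so a_4 = 3.
The remainder reaches 0 after 5 divisions, so the expansion has 5 partial quotients, read off in order.

[0; 5, 1, 4, 3]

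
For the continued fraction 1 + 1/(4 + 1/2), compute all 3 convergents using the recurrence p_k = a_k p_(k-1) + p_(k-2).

1/1, 5/4, 11/9

Using the convergent recurrence p_i = a_i*p_{i-1} + p_{i-2}, q_i = a_i*q_{i-1} + q_{i-2} with p_{-2}=0, p_{-1}=1, q_{-2}=1, q_{-1}=0:
  i=0: a_0=1, p_0 = 1*1 + 0 = 1, q_0 = 1*0 + 1 = 1.
  i=1: a_1=4, p_1 = 4*1 + 1 = 5, q_1 = 4*1 + 0 = 4.
  i=2: a_2=2, p_2 = 2*5 + 1 = 11, q_2 = 2*4 + 1 = 9.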